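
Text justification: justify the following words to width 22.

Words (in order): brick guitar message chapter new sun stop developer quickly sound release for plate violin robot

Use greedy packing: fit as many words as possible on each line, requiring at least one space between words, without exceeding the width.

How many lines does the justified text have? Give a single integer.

Line 1: ['brick', 'guitar', 'message'] (min_width=20, slack=2)
Line 2: ['chapter', 'new', 'sun', 'stop'] (min_width=20, slack=2)
Line 3: ['developer', 'quickly'] (min_width=17, slack=5)
Line 4: ['sound', 'release', 'for'] (min_width=17, slack=5)
Line 5: ['plate', 'violin', 'robot'] (min_width=18, slack=4)
Total lines: 5

Answer: 5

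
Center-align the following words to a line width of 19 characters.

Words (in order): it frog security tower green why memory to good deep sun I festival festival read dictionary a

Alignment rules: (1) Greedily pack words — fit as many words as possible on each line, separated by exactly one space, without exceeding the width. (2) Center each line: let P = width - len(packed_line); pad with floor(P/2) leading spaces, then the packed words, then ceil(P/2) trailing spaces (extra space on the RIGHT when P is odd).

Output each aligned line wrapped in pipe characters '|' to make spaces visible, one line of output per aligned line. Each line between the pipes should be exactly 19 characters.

Answer: | it frog security  |
|  tower green why  |
|memory to good deep|
|  sun I festival   |
|   festival read   |
|   dictionary a    |

Derivation:
Line 1: ['it', 'frog', 'security'] (min_width=16, slack=3)
Line 2: ['tower', 'green', 'why'] (min_width=15, slack=4)
Line 3: ['memory', 'to', 'good', 'deep'] (min_width=19, slack=0)
Line 4: ['sun', 'I', 'festival'] (min_width=14, slack=5)
Line 5: ['festival', 'read'] (min_width=13, slack=6)
Line 6: ['dictionary', 'a'] (min_width=12, slack=7)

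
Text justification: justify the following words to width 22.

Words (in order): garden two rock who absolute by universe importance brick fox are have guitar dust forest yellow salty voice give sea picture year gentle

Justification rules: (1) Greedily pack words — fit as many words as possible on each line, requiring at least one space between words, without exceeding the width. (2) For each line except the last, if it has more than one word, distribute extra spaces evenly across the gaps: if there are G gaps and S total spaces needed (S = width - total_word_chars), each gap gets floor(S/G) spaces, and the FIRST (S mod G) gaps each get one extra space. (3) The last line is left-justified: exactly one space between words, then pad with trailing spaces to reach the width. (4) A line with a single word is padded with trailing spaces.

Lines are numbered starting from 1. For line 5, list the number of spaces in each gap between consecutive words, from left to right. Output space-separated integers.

Answer: 3 2

Derivation:
Line 1: ['garden', 'two', 'rock', 'who'] (min_width=19, slack=3)
Line 2: ['absolute', 'by', 'universe'] (min_width=20, slack=2)
Line 3: ['importance', 'brick', 'fox'] (min_width=20, slack=2)
Line 4: ['are', 'have', 'guitar', 'dust'] (min_width=20, slack=2)
Line 5: ['forest', 'yellow', 'salty'] (min_width=19, slack=3)
Line 6: ['voice', 'give', 'sea', 'picture'] (min_width=22, slack=0)
Line 7: ['year', 'gentle'] (min_width=11, slack=11)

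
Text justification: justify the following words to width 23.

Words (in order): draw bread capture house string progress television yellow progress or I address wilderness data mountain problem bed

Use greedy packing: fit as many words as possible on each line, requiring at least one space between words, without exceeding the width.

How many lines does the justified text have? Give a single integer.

Line 1: ['draw', 'bread', 'capture'] (min_width=18, slack=5)
Line 2: ['house', 'string', 'progress'] (min_width=21, slack=2)
Line 3: ['television', 'yellow'] (min_width=17, slack=6)
Line 4: ['progress', 'or', 'I', 'address'] (min_width=21, slack=2)
Line 5: ['wilderness', 'data'] (min_width=15, slack=8)
Line 6: ['mountain', 'problem', 'bed'] (min_width=20, slack=3)
Total lines: 6

Answer: 6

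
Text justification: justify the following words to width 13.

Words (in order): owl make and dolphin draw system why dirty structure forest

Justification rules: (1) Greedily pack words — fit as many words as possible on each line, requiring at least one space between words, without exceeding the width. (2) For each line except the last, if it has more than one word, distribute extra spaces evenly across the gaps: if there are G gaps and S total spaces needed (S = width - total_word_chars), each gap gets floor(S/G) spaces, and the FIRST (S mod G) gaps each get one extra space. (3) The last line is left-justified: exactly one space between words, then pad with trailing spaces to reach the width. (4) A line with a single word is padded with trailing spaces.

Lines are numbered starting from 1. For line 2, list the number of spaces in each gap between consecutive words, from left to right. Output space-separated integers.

Answer: 2

Derivation:
Line 1: ['owl', 'make', 'and'] (min_width=12, slack=1)
Line 2: ['dolphin', 'draw'] (min_width=12, slack=1)
Line 3: ['system', 'why'] (min_width=10, slack=3)
Line 4: ['dirty'] (min_width=5, slack=8)
Line 5: ['structure'] (min_width=9, slack=4)
Line 6: ['forest'] (min_width=6, slack=7)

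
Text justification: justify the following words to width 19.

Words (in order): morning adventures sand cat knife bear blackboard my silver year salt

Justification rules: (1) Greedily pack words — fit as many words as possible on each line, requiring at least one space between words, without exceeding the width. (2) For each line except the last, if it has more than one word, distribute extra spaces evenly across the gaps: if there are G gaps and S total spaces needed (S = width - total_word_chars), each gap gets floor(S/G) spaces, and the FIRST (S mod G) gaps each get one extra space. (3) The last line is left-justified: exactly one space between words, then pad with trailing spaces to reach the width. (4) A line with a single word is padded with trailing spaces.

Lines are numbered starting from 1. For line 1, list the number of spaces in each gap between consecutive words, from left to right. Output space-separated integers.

Line 1: ['morning', 'adventures'] (min_width=18, slack=1)
Line 2: ['sand', 'cat', 'knife', 'bear'] (min_width=19, slack=0)
Line 3: ['blackboard', 'my'] (min_width=13, slack=6)
Line 4: ['silver', 'year', 'salt'] (min_width=16, slack=3)

Answer: 2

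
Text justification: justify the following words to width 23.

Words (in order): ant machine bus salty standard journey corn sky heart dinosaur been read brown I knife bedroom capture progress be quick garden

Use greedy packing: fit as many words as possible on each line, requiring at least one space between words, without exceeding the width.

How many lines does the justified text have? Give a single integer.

Line 1: ['ant', 'machine', 'bus', 'salty'] (min_width=21, slack=2)
Line 2: ['standard', 'journey', 'corn'] (min_width=21, slack=2)
Line 3: ['sky', 'heart', 'dinosaur', 'been'] (min_width=23, slack=0)
Line 4: ['read', 'brown', 'I', 'knife'] (min_width=18, slack=5)
Line 5: ['bedroom', 'capture'] (min_width=15, slack=8)
Line 6: ['progress', 'be', 'quick'] (min_width=17, slack=6)
Line 7: ['garden'] (min_width=6, slack=17)
Total lines: 7

Answer: 7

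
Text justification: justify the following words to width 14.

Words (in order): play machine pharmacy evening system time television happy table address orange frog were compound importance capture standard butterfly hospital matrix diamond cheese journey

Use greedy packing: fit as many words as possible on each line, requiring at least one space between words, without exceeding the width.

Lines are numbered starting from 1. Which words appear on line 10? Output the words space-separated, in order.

Line 1: ['play', 'machine'] (min_width=12, slack=2)
Line 2: ['pharmacy'] (min_width=8, slack=6)
Line 3: ['evening', 'system'] (min_width=14, slack=0)
Line 4: ['time'] (min_width=4, slack=10)
Line 5: ['television'] (min_width=10, slack=4)
Line 6: ['happy', 'table'] (min_width=11, slack=3)
Line 7: ['address', 'orange'] (min_width=14, slack=0)
Line 8: ['frog', 'were'] (min_width=9, slack=5)
Line 9: ['compound'] (min_width=8, slack=6)
Line 10: ['importance'] (min_width=10, slack=4)
Line 11: ['capture'] (min_width=7, slack=7)
Line 12: ['standard'] (min_width=8, slack=6)
Line 13: ['butterfly'] (min_width=9, slack=5)
Line 14: ['hospital'] (min_width=8, slack=6)
Line 15: ['matrix', 'diamond'] (min_width=14, slack=0)
Line 16: ['cheese', 'journey'] (min_width=14, slack=0)

Answer: importance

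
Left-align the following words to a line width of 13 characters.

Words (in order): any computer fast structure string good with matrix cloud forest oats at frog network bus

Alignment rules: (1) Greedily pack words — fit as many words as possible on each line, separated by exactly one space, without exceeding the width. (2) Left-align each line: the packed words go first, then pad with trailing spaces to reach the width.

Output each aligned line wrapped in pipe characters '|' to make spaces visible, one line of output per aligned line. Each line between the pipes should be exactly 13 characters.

Answer: |any computer |
|fast         |
|structure    |
|string good  |
|with matrix  |
|cloud forest |
|oats at frog |
|network bus  |

Derivation:
Line 1: ['any', 'computer'] (min_width=12, slack=1)
Line 2: ['fast'] (min_width=4, slack=9)
Line 3: ['structure'] (min_width=9, slack=4)
Line 4: ['string', 'good'] (min_width=11, slack=2)
Line 5: ['with', 'matrix'] (min_width=11, slack=2)
Line 6: ['cloud', 'forest'] (min_width=12, slack=1)
Line 7: ['oats', 'at', 'frog'] (min_width=12, slack=1)
Line 8: ['network', 'bus'] (min_width=11, slack=2)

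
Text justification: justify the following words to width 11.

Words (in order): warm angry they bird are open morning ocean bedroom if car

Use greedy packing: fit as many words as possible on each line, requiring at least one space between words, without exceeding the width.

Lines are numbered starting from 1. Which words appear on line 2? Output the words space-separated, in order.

Line 1: ['warm', 'angry'] (min_width=10, slack=1)
Line 2: ['they', 'bird'] (min_width=9, slack=2)
Line 3: ['are', 'open'] (min_width=8, slack=3)
Line 4: ['morning'] (min_width=7, slack=4)
Line 5: ['ocean'] (min_width=5, slack=6)
Line 6: ['bedroom', 'if'] (min_width=10, slack=1)
Line 7: ['car'] (min_width=3, slack=8)

Answer: they bird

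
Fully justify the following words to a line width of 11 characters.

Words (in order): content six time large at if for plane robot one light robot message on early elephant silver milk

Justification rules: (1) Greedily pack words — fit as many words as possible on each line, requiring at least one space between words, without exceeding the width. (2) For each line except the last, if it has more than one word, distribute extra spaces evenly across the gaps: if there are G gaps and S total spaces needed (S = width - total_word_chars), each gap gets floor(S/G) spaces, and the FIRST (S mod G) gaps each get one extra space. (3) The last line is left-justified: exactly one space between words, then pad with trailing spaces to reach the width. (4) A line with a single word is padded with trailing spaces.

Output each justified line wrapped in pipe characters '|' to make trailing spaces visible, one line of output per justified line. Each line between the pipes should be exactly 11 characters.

Answer: |content six|
|time  large|
|at  if  for|
|plane robot|
|one   light|
|robot      |
|message  on|
|early      |
|elephant   |
|silver milk|

Derivation:
Line 1: ['content', 'six'] (min_width=11, slack=0)
Line 2: ['time', 'large'] (min_width=10, slack=1)
Line 3: ['at', 'if', 'for'] (min_width=9, slack=2)
Line 4: ['plane', 'robot'] (min_width=11, slack=0)
Line 5: ['one', 'light'] (min_width=9, slack=2)
Line 6: ['robot'] (min_width=5, slack=6)
Line 7: ['message', 'on'] (min_width=10, slack=1)
Line 8: ['early'] (min_width=5, slack=6)
Line 9: ['elephant'] (min_width=8, slack=3)
Line 10: ['silver', 'milk'] (min_width=11, slack=0)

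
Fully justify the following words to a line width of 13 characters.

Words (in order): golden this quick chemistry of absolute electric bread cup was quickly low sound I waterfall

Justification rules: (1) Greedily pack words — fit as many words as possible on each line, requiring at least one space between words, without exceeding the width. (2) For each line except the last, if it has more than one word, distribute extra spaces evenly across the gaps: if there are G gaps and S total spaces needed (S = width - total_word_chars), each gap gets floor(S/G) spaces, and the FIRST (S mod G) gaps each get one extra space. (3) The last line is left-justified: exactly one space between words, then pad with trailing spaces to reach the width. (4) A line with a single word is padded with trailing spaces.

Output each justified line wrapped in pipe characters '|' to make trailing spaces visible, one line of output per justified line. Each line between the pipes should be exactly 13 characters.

Line 1: ['golden', 'this'] (min_width=11, slack=2)
Line 2: ['quick'] (min_width=5, slack=8)
Line 3: ['chemistry', 'of'] (min_width=12, slack=1)
Line 4: ['absolute'] (min_width=8, slack=5)
Line 5: ['electric'] (min_width=8, slack=5)
Line 6: ['bread', 'cup', 'was'] (min_width=13, slack=0)
Line 7: ['quickly', 'low'] (min_width=11, slack=2)
Line 8: ['sound', 'I'] (min_width=7, slack=6)
Line 9: ['waterfall'] (min_width=9, slack=4)

Answer: |golden   this|
|quick        |
|chemistry  of|
|absolute     |
|electric     |
|bread cup was|
|quickly   low|
|sound       I|
|waterfall    |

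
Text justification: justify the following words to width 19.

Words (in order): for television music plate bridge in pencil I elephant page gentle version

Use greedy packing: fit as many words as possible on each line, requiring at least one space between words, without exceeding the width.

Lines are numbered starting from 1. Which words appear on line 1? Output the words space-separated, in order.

Answer: for television

Derivation:
Line 1: ['for', 'television'] (min_width=14, slack=5)
Line 2: ['music', 'plate', 'bridge'] (min_width=18, slack=1)
Line 3: ['in', 'pencil', 'I'] (min_width=11, slack=8)
Line 4: ['elephant', 'page'] (min_width=13, slack=6)
Line 5: ['gentle', 'version'] (min_width=14, slack=5)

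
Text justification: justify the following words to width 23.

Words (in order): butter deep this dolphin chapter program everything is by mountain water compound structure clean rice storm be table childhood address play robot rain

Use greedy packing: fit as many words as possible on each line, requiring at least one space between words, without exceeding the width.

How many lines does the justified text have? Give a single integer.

Answer: 8

Derivation:
Line 1: ['butter', 'deep', 'this'] (min_width=16, slack=7)
Line 2: ['dolphin', 'chapter', 'program'] (min_width=23, slack=0)
Line 3: ['everything', 'is', 'by'] (min_width=16, slack=7)
Line 4: ['mountain', 'water', 'compound'] (min_width=23, slack=0)
Line 5: ['structure', 'clean', 'rice'] (min_width=20, slack=3)
Line 6: ['storm', 'be', 'table'] (min_width=14, slack=9)
Line 7: ['childhood', 'address', 'play'] (min_width=22, slack=1)
Line 8: ['robot', 'rain'] (min_width=10, slack=13)
Total lines: 8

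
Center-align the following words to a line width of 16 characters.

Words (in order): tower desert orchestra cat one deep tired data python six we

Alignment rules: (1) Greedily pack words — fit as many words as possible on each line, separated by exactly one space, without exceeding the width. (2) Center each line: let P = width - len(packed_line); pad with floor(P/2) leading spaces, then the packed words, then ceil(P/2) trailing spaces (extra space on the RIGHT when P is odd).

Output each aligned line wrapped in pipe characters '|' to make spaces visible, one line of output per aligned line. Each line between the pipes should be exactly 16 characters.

Line 1: ['tower', 'desert'] (min_width=12, slack=4)
Line 2: ['orchestra', 'cat'] (min_width=13, slack=3)
Line 3: ['one', 'deep', 'tired'] (min_width=14, slack=2)
Line 4: ['data', 'python', 'six'] (min_width=15, slack=1)
Line 5: ['we'] (min_width=2, slack=14)

Answer: |  tower desert  |
| orchestra cat  |
| one deep tired |
|data python six |
|       we       |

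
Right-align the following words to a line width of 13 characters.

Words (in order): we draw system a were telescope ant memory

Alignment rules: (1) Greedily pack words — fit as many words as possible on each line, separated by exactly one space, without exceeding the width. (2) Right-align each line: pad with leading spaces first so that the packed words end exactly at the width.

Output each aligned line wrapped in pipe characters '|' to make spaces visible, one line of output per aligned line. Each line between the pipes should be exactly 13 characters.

Line 1: ['we', 'draw'] (min_width=7, slack=6)
Line 2: ['system', 'a', 'were'] (min_width=13, slack=0)
Line 3: ['telescope', 'ant'] (min_width=13, slack=0)
Line 4: ['memory'] (min_width=6, slack=7)

Answer: |      we draw|
|system a were|
|telescope ant|
|       memory|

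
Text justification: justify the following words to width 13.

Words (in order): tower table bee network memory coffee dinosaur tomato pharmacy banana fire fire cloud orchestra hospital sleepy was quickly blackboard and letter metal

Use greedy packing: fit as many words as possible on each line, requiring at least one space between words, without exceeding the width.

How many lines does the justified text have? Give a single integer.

Line 1: ['tower', 'table'] (min_width=11, slack=2)
Line 2: ['bee', 'network'] (min_width=11, slack=2)
Line 3: ['memory', 'coffee'] (min_width=13, slack=0)
Line 4: ['dinosaur'] (min_width=8, slack=5)
Line 5: ['tomato'] (min_width=6, slack=7)
Line 6: ['pharmacy'] (min_width=8, slack=5)
Line 7: ['banana', 'fire'] (min_width=11, slack=2)
Line 8: ['fire', 'cloud'] (min_width=10, slack=3)
Line 9: ['orchestra'] (min_width=9, slack=4)
Line 10: ['hospital'] (min_width=8, slack=5)
Line 11: ['sleepy', 'was'] (min_width=10, slack=3)
Line 12: ['quickly'] (min_width=7, slack=6)
Line 13: ['blackboard'] (min_width=10, slack=3)
Line 14: ['and', 'letter'] (min_width=10, slack=3)
Line 15: ['metal'] (min_width=5, slack=8)
Total lines: 15

Answer: 15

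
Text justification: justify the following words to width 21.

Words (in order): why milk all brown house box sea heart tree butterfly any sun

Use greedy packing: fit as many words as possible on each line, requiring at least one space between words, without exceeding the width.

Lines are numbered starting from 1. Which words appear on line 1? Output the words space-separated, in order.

Line 1: ['why', 'milk', 'all', 'brown'] (min_width=18, slack=3)
Line 2: ['house', 'box', 'sea', 'heart'] (min_width=19, slack=2)
Line 3: ['tree', 'butterfly', 'any'] (min_width=18, slack=3)
Line 4: ['sun'] (min_width=3, slack=18)

Answer: why milk all brown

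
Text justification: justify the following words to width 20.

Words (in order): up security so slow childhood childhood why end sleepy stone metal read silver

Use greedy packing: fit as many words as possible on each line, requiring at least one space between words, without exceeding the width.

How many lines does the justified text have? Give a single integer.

Line 1: ['up', 'security', 'so', 'slow'] (min_width=19, slack=1)
Line 2: ['childhood', 'childhood'] (min_width=19, slack=1)
Line 3: ['why', 'end', 'sleepy', 'stone'] (min_width=20, slack=0)
Line 4: ['metal', 'read', 'silver'] (min_width=17, slack=3)
Total lines: 4

Answer: 4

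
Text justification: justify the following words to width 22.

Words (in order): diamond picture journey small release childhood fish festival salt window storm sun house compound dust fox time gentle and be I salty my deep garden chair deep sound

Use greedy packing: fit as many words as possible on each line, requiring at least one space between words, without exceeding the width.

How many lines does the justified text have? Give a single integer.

Line 1: ['diamond', 'picture'] (min_width=15, slack=7)
Line 2: ['journey', 'small', 'release'] (min_width=21, slack=1)
Line 3: ['childhood', 'fish'] (min_width=14, slack=8)
Line 4: ['festival', 'salt', 'window'] (min_width=20, slack=2)
Line 5: ['storm', 'sun', 'house'] (min_width=15, slack=7)
Line 6: ['compound', 'dust', 'fox', 'time'] (min_width=22, slack=0)
Line 7: ['gentle', 'and', 'be', 'I', 'salty'] (min_width=21, slack=1)
Line 8: ['my', 'deep', 'garden', 'chair'] (min_width=20, slack=2)
Line 9: ['deep', 'sound'] (min_width=10, slack=12)
Total lines: 9

Answer: 9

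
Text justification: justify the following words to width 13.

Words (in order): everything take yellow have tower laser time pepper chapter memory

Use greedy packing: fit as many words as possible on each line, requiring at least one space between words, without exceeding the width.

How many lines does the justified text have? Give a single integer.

Answer: 7

Derivation:
Line 1: ['everything'] (min_width=10, slack=3)
Line 2: ['take', 'yellow'] (min_width=11, slack=2)
Line 3: ['have', 'tower'] (min_width=10, slack=3)
Line 4: ['laser', 'time'] (min_width=10, slack=3)
Line 5: ['pepper'] (min_width=6, slack=7)
Line 6: ['chapter'] (min_width=7, slack=6)
Line 7: ['memory'] (min_width=6, slack=7)
Total lines: 7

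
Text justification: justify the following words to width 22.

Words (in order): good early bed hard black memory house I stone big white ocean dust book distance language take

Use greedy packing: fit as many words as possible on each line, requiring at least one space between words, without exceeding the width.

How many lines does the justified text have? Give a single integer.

Answer: 5

Derivation:
Line 1: ['good', 'early', 'bed', 'hard'] (min_width=19, slack=3)
Line 2: ['black', 'memory', 'house', 'I'] (min_width=20, slack=2)
Line 3: ['stone', 'big', 'white', 'ocean'] (min_width=21, slack=1)
Line 4: ['dust', 'book', 'distance'] (min_width=18, slack=4)
Line 5: ['language', 'take'] (min_width=13, slack=9)
Total lines: 5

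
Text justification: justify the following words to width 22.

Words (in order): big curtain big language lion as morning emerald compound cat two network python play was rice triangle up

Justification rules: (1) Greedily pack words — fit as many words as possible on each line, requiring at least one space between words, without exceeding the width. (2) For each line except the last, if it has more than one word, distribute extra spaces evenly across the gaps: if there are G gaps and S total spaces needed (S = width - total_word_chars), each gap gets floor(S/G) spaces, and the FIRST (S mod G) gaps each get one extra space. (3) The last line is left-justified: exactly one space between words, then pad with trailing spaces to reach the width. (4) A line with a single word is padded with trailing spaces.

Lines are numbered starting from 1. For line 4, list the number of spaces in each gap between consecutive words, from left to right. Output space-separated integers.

Line 1: ['big', 'curtain', 'big'] (min_width=15, slack=7)
Line 2: ['language', 'lion', 'as'] (min_width=16, slack=6)
Line 3: ['morning', 'emerald'] (min_width=15, slack=7)
Line 4: ['compound', 'cat', 'two'] (min_width=16, slack=6)
Line 5: ['network', 'python', 'play'] (min_width=19, slack=3)
Line 6: ['was', 'rice', 'triangle', 'up'] (min_width=20, slack=2)

Answer: 4 4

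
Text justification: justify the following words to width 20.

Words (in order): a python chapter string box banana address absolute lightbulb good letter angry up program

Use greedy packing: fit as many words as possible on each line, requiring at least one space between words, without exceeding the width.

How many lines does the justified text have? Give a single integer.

Line 1: ['a', 'python', 'chapter'] (min_width=16, slack=4)
Line 2: ['string', 'box', 'banana'] (min_width=17, slack=3)
Line 3: ['address', 'absolute'] (min_width=16, slack=4)
Line 4: ['lightbulb', 'good'] (min_width=14, slack=6)
Line 5: ['letter', 'angry', 'up'] (min_width=15, slack=5)
Line 6: ['program'] (min_width=7, slack=13)
Total lines: 6

Answer: 6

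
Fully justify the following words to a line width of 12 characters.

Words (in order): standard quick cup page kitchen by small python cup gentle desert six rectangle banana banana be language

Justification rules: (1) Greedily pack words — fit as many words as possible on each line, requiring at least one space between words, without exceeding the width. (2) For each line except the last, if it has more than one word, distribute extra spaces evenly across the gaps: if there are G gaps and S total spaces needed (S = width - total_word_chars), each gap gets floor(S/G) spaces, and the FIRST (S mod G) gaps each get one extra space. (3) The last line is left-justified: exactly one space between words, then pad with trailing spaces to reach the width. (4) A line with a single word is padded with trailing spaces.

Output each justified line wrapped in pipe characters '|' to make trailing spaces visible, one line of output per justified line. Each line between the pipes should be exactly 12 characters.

Line 1: ['standard'] (min_width=8, slack=4)
Line 2: ['quick', 'cup'] (min_width=9, slack=3)
Line 3: ['page', 'kitchen'] (min_width=12, slack=0)
Line 4: ['by', 'small'] (min_width=8, slack=4)
Line 5: ['python', 'cup'] (min_width=10, slack=2)
Line 6: ['gentle'] (min_width=6, slack=6)
Line 7: ['desert', 'six'] (min_width=10, slack=2)
Line 8: ['rectangle'] (min_width=9, slack=3)
Line 9: ['banana'] (min_width=6, slack=6)
Line 10: ['banana', 'be'] (min_width=9, slack=3)
Line 11: ['language'] (min_width=8, slack=4)

Answer: |standard    |
|quick    cup|
|page kitchen|
|by     small|
|python   cup|
|gentle      |
|desert   six|
|rectangle   |
|banana      |
|banana    be|
|language    |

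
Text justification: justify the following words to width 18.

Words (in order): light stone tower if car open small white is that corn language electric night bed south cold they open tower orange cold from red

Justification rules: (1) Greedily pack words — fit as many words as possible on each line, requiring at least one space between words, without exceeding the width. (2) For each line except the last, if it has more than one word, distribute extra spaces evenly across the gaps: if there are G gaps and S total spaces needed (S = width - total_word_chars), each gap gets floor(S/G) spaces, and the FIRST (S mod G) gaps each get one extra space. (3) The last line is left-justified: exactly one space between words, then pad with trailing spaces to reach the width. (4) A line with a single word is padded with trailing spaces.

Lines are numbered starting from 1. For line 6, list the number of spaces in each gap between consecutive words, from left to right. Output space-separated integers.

Line 1: ['light', 'stone', 'tower'] (min_width=17, slack=1)
Line 2: ['if', 'car', 'open', 'small'] (min_width=17, slack=1)
Line 3: ['white', 'is', 'that', 'corn'] (min_width=18, slack=0)
Line 4: ['language', 'electric'] (min_width=17, slack=1)
Line 5: ['night', 'bed', 'south'] (min_width=15, slack=3)
Line 6: ['cold', 'they', 'open'] (min_width=14, slack=4)
Line 7: ['tower', 'orange', 'cold'] (min_width=17, slack=1)
Line 8: ['from', 'red'] (min_width=8, slack=10)

Answer: 3 3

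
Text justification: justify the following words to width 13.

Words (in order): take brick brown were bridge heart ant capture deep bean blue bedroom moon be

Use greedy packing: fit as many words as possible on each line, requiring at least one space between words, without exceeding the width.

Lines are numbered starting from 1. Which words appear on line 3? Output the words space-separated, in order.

Line 1: ['take', 'brick'] (min_width=10, slack=3)
Line 2: ['brown', 'were'] (min_width=10, slack=3)
Line 3: ['bridge', 'heart'] (min_width=12, slack=1)
Line 4: ['ant', 'capture'] (min_width=11, slack=2)
Line 5: ['deep', 'bean'] (min_width=9, slack=4)
Line 6: ['blue', 'bedroom'] (min_width=12, slack=1)
Line 7: ['moon', 'be'] (min_width=7, slack=6)

Answer: bridge heart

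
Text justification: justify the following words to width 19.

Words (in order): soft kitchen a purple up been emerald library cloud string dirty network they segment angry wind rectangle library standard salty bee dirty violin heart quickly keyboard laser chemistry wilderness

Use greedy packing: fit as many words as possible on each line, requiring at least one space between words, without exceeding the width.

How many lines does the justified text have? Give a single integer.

Answer: 12

Derivation:
Line 1: ['soft', 'kitchen', 'a'] (min_width=14, slack=5)
Line 2: ['purple', 'up', 'been'] (min_width=14, slack=5)
Line 3: ['emerald', 'library'] (min_width=15, slack=4)
Line 4: ['cloud', 'string', 'dirty'] (min_width=18, slack=1)
Line 5: ['network', 'they'] (min_width=12, slack=7)
Line 6: ['segment', 'angry', 'wind'] (min_width=18, slack=1)
Line 7: ['rectangle', 'library'] (min_width=17, slack=2)
Line 8: ['standard', 'salty', 'bee'] (min_width=18, slack=1)
Line 9: ['dirty', 'violin', 'heart'] (min_width=18, slack=1)
Line 10: ['quickly', 'keyboard'] (min_width=16, slack=3)
Line 11: ['laser', 'chemistry'] (min_width=15, slack=4)
Line 12: ['wilderness'] (min_width=10, slack=9)
Total lines: 12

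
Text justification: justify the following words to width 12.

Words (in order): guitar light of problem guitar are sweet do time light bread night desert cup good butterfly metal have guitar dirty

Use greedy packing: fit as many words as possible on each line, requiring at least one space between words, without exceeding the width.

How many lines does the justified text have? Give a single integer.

Answer: 11

Derivation:
Line 1: ['guitar', 'light'] (min_width=12, slack=0)
Line 2: ['of', 'problem'] (min_width=10, slack=2)
Line 3: ['guitar', 'are'] (min_width=10, slack=2)
Line 4: ['sweet', 'do'] (min_width=8, slack=4)
Line 5: ['time', 'light'] (min_width=10, slack=2)
Line 6: ['bread', 'night'] (min_width=11, slack=1)
Line 7: ['desert', 'cup'] (min_width=10, slack=2)
Line 8: ['good'] (min_width=4, slack=8)
Line 9: ['butterfly'] (min_width=9, slack=3)
Line 10: ['metal', 'have'] (min_width=10, slack=2)
Line 11: ['guitar', 'dirty'] (min_width=12, slack=0)
Total lines: 11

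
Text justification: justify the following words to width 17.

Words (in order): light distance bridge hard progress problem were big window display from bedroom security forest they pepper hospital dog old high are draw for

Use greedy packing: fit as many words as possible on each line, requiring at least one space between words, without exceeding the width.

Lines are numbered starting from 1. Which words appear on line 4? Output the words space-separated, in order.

Line 1: ['light', 'distance'] (min_width=14, slack=3)
Line 2: ['bridge', 'hard'] (min_width=11, slack=6)
Line 3: ['progress', 'problem'] (min_width=16, slack=1)
Line 4: ['were', 'big', 'window'] (min_width=15, slack=2)
Line 5: ['display', 'from'] (min_width=12, slack=5)
Line 6: ['bedroom', 'security'] (min_width=16, slack=1)
Line 7: ['forest', 'they'] (min_width=11, slack=6)
Line 8: ['pepper', 'hospital'] (min_width=15, slack=2)
Line 9: ['dog', 'old', 'high', 'are'] (min_width=16, slack=1)
Line 10: ['draw', 'for'] (min_width=8, slack=9)

Answer: were big window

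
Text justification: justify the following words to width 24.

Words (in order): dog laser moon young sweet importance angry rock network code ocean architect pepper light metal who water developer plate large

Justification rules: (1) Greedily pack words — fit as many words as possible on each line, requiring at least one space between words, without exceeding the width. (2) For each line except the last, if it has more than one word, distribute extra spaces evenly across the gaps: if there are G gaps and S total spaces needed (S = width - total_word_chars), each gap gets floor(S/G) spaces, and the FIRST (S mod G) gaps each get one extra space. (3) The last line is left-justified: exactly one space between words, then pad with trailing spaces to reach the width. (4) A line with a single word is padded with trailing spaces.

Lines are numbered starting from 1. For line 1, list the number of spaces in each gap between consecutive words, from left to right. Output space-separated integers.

Answer: 3 2 2

Derivation:
Line 1: ['dog', 'laser', 'moon', 'young'] (min_width=20, slack=4)
Line 2: ['sweet', 'importance', 'angry'] (min_width=22, slack=2)
Line 3: ['rock', 'network', 'code', 'ocean'] (min_width=23, slack=1)
Line 4: ['architect', 'pepper', 'light'] (min_width=22, slack=2)
Line 5: ['metal', 'who', 'water'] (min_width=15, slack=9)
Line 6: ['developer', 'plate', 'large'] (min_width=21, slack=3)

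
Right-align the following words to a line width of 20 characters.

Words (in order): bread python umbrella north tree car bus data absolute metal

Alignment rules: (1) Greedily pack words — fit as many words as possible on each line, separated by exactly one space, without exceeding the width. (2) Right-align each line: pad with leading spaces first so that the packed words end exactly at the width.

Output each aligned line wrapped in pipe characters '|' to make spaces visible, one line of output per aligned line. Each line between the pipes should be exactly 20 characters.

Answer: |        bread python|
| umbrella north tree|
|        car bus data|
|      absolute metal|

Derivation:
Line 1: ['bread', 'python'] (min_width=12, slack=8)
Line 2: ['umbrella', 'north', 'tree'] (min_width=19, slack=1)
Line 3: ['car', 'bus', 'data'] (min_width=12, slack=8)
Line 4: ['absolute', 'metal'] (min_width=14, slack=6)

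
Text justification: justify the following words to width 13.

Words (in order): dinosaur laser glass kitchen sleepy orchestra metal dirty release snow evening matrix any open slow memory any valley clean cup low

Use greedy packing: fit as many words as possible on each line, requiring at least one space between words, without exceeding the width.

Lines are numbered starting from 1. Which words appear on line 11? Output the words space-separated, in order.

Line 1: ['dinosaur'] (min_width=8, slack=5)
Line 2: ['laser', 'glass'] (min_width=11, slack=2)
Line 3: ['kitchen'] (min_width=7, slack=6)
Line 4: ['sleepy'] (min_width=6, slack=7)
Line 5: ['orchestra'] (min_width=9, slack=4)
Line 6: ['metal', 'dirty'] (min_width=11, slack=2)
Line 7: ['release', 'snow'] (min_width=12, slack=1)
Line 8: ['evening'] (min_width=7, slack=6)
Line 9: ['matrix', 'any'] (min_width=10, slack=3)
Line 10: ['open', 'slow'] (min_width=9, slack=4)
Line 11: ['memory', 'any'] (min_width=10, slack=3)
Line 12: ['valley', 'clean'] (min_width=12, slack=1)
Line 13: ['cup', 'low'] (min_width=7, slack=6)

Answer: memory any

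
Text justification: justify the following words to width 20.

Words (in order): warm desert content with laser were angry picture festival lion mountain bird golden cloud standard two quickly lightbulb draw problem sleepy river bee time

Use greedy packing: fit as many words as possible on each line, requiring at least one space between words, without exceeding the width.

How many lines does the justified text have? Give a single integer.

Answer: 9

Derivation:
Line 1: ['warm', 'desert', 'content'] (min_width=19, slack=1)
Line 2: ['with', 'laser', 'were'] (min_width=15, slack=5)
Line 3: ['angry', 'picture'] (min_width=13, slack=7)
Line 4: ['festival', 'lion'] (min_width=13, slack=7)
Line 5: ['mountain', 'bird', 'golden'] (min_width=20, slack=0)
Line 6: ['cloud', 'standard', 'two'] (min_width=18, slack=2)
Line 7: ['quickly', 'lightbulb'] (min_width=17, slack=3)
Line 8: ['draw', 'problem', 'sleepy'] (min_width=19, slack=1)
Line 9: ['river', 'bee', 'time'] (min_width=14, slack=6)
Total lines: 9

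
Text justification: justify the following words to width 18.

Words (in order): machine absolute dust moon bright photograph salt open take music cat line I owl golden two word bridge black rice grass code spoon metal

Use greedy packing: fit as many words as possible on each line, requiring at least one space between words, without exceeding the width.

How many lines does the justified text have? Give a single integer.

Line 1: ['machine', 'absolute'] (min_width=16, slack=2)
Line 2: ['dust', 'moon', 'bright'] (min_width=16, slack=2)
Line 3: ['photograph', 'salt'] (min_width=15, slack=3)
Line 4: ['open', 'take', 'music'] (min_width=15, slack=3)
Line 5: ['cat', 'line', 'I', 'owl'] (min_width=14, slack=4)
Line 6: ['golden', 'two', 'word'] (min_width=15, slack=3)
Line 7: ['bridge', 'black', 'rice'] (min_width=17, slack=1)
Line 8: ['grass', 'code', 'spoon'] (min_width=16, slack=2)
Line 9: ['metal'] (min_width=5, slack=13)
Total lines: 9

Answer: 9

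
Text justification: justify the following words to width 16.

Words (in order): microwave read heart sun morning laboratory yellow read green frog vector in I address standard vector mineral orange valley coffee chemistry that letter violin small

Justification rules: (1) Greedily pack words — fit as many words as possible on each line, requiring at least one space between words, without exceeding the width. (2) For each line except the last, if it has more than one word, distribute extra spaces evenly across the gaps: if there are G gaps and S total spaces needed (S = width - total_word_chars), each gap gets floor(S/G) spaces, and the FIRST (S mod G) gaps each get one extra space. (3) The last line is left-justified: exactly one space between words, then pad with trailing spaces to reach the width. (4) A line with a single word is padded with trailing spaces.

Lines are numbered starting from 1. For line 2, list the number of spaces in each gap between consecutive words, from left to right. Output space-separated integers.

Line 1: ['microwave', 'read'] (min_width=14, slack=2)
Line 2: ['heart', 'sun'] (min_width=9, slack=7)
Line 3: ['morning'] (min_width=7, slack=9)
Line 4: ['laboratory'] (min_width=10, slack=6)
Line 5: ['yellow', 'read'] (min_width=11, slack=5)
Line 6: ['green', 'frog'] (min_width=10, slack=6)
Line 7: ['vector', 'in', 'I'] (min_width=11, slack=5)
Line 8: ['address', 'standard'] (min_width=16, slack=0)
Line 9: ['vector', 'mineral'] (min_width=14, slack=2)
Line 10: ['orange', 'valley'] (min_width=13, slack=3)
Line 11: ['coffee', 'chemistry'] (min_width=16, slack=0)
Line 12: ['that', 'letter'] (min_width=11, slack=5)
Line 13: ['violin', 'small'] (min_width=12, slack=4)

Answer: 8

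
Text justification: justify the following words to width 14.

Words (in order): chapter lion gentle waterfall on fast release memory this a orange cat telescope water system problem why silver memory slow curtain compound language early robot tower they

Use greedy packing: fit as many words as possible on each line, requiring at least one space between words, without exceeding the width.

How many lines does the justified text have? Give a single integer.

Answer: 15

Derivation:
Line 1: ['chapter', 'lion'] (min_width=12, slack=2)
Line 2: ['gentle'] (min_width=6, slack=8)
Line 3: ['waterfall', 'on'] (min_width=12, slack=2)
Line 4: ['fast', 'release'] (min_width=12, slack=2)
Line 5: ['memory', 'this', 'a'] (min_width=13, slack=1)
Line 6: ['orange', 'cat'] (min_width=10, slack=4)
Line 7: ['telescope'] (min_width=9, slack=5)
Line 8: ['water', 'system'] (min_width=12, slack=2)
Line 9: ['problem', 'why'] (min_width=11, slack=3)
Line 10: ['silver', 'memory'] (min_width=13, slack=1)
Line 11: ['slow', 'curtain'] (min_width=12, slack=2)
Line 12: ['compound'] (min_width=8, slack=6)
Line 13: ['language', 'early'] (min_width=14, slack=0)
Line 14: ['robot', 'tower'] (min_width=11, slack=3)
Line 15: ['they'] (min_width=4, slack=10)
Total lines: 15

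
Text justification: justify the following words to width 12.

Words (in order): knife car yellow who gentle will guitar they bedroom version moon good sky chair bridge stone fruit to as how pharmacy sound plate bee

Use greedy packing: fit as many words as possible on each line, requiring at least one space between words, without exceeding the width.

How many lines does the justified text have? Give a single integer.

Answer: 13

Derivation:
Line 1: ['knife', 'car'] (min_width=9, slack=3)
Line 2: ['yellow', 'who'] (min_width=10, slack=2)
Line 3: ['gentle', 'will'] (min_width=11, slack=1)
Line 4: ['guitar', 'they'] (min_width=11, slack=1)
Line 5: ['bedroom'] (min_width=7, slack=5)
Line 6: ['version', 'moon'] (min_width=12, slack=0)
Line 7: ['good', 'sky'] (min_width=8, slack=4)
Line 8: ['chair', 'bridge'] (min_width=12, slack=0)
Line 9: ['stone', 'fruit'] (min_width=11, slack=1)
Line 10: ['to', 'as', 'how'] (min_width=9, slack=3)
Line 11: ['pharmacy'] (min_width=8, slack=4)
Line 12: ['sound', 'plate'] (min_width=11, slack=1)
Line 13: ['bee'] (min_width=3, slack=9)
Total lines: 13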